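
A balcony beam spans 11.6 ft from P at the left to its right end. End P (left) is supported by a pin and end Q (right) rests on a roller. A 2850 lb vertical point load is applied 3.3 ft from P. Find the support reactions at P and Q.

ΣM about P: Q_y·11.6 − 2850·3.3 = 0 → Q_y = 9405/11.6 = 810.776 ≈ 810.8 lb.
ΣF_y = 0: P_y + 810.776 − 2850 = 0 → P_y = 2039 lb.
ΣF_x = 0: no horizontal applied forces, so P_x = 0.

P_x = 0, P_y = 2039 lb, Q_y = 810.8 lb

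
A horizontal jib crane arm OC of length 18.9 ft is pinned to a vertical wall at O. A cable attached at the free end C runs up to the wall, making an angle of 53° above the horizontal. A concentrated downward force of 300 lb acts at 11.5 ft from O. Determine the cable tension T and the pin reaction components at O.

ΣM about O: T·sin53°·18.9 − 300·11.5 = 0 → T = 3450/(18.9·0.798636) = 228.564 ≈ 228.6 lb.
ΣF_x = 0: O_x − T·cos53° = 0 → O_x = 228.564 × 0.601815 = 137.6 lb.
ΣF_y = 0: O_y + T·sin53° − 300 = 0 → O_y = 300 − 228.564 × 0.798636 = 117.5 lb.

T = 228.6 lb, O_x = 137.6 lb, O_y = 117.5 lb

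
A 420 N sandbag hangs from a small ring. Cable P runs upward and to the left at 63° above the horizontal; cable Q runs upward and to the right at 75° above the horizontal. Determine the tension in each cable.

ΣF_x = 0: −T_P·cos63° + T_Q·cos75° = 0 → T_Q = 1.75408·T_P.
ΣF_y = 0: T_P·sin63° + T_Q·sin75° = 420.
Substitute: T_P·(0.891007 + 1.75408·0.965926) = 420 → T_P = 162.456 ≈ 162.5 N.
Then T_Q = 1.75408 × 162.456 = 285.0 N.

T_P = 162.5 N, T_Q = 285.0 N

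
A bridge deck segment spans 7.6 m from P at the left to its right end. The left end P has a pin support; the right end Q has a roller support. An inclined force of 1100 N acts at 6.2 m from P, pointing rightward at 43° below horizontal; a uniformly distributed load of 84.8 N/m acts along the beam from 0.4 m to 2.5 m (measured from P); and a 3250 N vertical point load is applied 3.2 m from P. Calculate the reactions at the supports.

Resultant of the distributed load: 84.8 × 2.1 = 178.08 N at 1.45 m from P.
ΣM about P: Q_y·7.6 − 1100·sin43°·6.2 − (84.8·2.1)·1.45 − 3250·3.2 = 0 → Q_y = 15309.4/7.6 = 2014.39 ≈ 2014 N.
ΣF_y = 0: P_y + 2014.39 − 1100·sin43° − 84.8·2.1 − 3250 = 0 → P_y = 2164 N.
ΣF_x = 0: P_x + 1100·cos43° = 0 → P_x = -804.5 N.

P_x = -804.5 N, P_y = 2164 N, Q_y = 2014 N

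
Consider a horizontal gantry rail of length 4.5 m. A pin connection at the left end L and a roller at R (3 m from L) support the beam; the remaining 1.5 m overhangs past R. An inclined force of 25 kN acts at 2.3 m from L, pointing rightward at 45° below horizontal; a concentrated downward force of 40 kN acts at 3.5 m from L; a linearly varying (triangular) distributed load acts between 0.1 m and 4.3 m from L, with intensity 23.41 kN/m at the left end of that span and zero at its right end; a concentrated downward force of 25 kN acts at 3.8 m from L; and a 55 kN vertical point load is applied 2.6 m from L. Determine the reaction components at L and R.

L_x = -17.68 kN, L_y = 22.71 kN, R_y = 164.1 kN

Resultant of the triangular load: ½ × 23.41 × 4.2 = 49.161 kN, acting at 1.5 m from L (one-third of the span from the peak).
Taking moments about L: R_y·3 − 25·sin45°·2.3 − 40·3.5 − (½·23.41·4.2)·1.5 − 25·3.8 − 55·2.6 = 0 → R_y = 492.4/3 = 164.133 ≈ 164.1 kN.
ΣF_y = 0: L_y + 164.133 − 25·sin45° − 40 − ½·23.41·4.2 − 25 − 55 = 0 → L_y = 22.71 kN.
ΣF_x = 0: L_x + 25·cos45° = 0 → L_x = -17.68 kN.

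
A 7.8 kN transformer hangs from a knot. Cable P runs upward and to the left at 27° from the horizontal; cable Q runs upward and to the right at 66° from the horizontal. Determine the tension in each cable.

ΣF_x = 0: −T_P·cos27° + T_Q·cos66° = 0 → T_Q = 2.19062·T_P.
ΣF_y = 0: T_P·sin27° + T_Q·sin66° = 7.8.
Substitute: T_P·(0.45399 + 2.19062·0.913545) = 7.8 → T_P = 3.1769 ≈ 3.177 kN.
Then T_Q = 2.19062 × 3.1769 = 6.959 kN.

T_P = 3.177 kN, T_Q = 6.959 kN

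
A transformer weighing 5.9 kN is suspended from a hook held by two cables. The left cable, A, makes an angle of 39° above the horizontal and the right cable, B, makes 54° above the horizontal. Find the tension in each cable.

T_A = 3.473 kN, T_B = 4.591 kN

ΣF_x = 0: −T_A·cos39° + T_B·cos54° = 0 → T_B = 1.32216·T_A.
ΣF_y = 0: T_A·sin39° + T_B·sin54° = 5.9.
Substitute: T_A·(0.62932 + 1.32216·0.809017) = 5.9 → T_A = 3.47269 ≈ 3.473 kN.
Then T_B = 1.32216 × 3.47269 = 4.591 kN.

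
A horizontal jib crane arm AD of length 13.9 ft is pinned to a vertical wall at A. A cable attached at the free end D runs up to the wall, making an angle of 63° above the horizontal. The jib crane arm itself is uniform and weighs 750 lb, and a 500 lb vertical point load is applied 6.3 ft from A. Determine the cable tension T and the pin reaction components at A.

ΣM about A: T·sin63°·13.9 − 750·6.95 − 500·6.3 = 0 → T = 8362.5/(13.9·0.891007) = 675.212 ≈ 675.2 lb.
ΣF_x = 0: A_x − T·cos63° = 0 → A_x = 675.212 × 0.45399 = 306.5 lb.
ΣF_y = 0: A_y + T·sin63° − 750 − 500 = 0 → A_y = 1250 − 675.212 × 0.891007 = 648.4 lb.

T = 675.2 lb, A_x = 306.5 lb, A_y = 648.4 lb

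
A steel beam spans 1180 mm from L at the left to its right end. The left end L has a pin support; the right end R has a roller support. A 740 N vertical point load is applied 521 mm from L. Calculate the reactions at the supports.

L_x = 0, L_y = 413.3 N, R_y = 326.7 N

ΣM about L: R_y·1180 − 740·521 = 0 → R_y = 385540/1180 = 326.729 ≈ 326.7 N.
ΣF_y = 0: L_y + 326.729 − 740 = 0 → L_y = 413.3 N.
ΣF_x = 0: no horizontal applied forces, so L_x = 0.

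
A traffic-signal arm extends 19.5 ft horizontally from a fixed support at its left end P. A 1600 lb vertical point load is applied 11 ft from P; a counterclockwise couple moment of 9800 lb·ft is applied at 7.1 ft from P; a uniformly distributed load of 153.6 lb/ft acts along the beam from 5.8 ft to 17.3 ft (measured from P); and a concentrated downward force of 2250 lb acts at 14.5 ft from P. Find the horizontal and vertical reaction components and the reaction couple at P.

Resultant of the distributed load: 153.6 × 11.5 = 1766.4 lb at 11.55 ft from P.
ΣF_x = 0: P_x = 0.
ΣF_y = 0: P_y − 1600 − 153.6·11.5 − 2250 = 0 → P_y = 5616 lb.
ΣM about P: M_P − 1600·11 + 9800 − (153.6·11.5)·11.55 − 2250·14.5 = 0 → M_P = 60830 lb·ft.

P_x = 0, P_y = 5616 lb, M_P = 60830 lb·ft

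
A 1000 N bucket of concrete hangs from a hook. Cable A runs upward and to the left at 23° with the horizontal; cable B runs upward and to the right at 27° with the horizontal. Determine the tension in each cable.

ΣF_x = 0: −T_A·cos23° + T_B·cos27° = 0 → T_B = 1.03311·T_A.
ΣF_y = 0: T_A·sin23° + T_B·sin27° = 1000.
Substitute: T_A·(0.390731 + 1.03311·0.45399) = 1000 → T_A = 1163.13 ≈ 1163 N.
Then T_B = 1.03311 × 1163.13 = 1202 N.

T_A = 1163 N, T_B = 1202 N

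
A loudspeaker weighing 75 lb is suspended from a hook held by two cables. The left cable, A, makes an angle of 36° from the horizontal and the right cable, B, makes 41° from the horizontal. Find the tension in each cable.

T_A = 58.09 lb, T_B = 62.27 lb

ΣF_x = 0: −T_A·cos36° + T_B·cos41° = 0 → T_B = 1.07196·T_A.
ΣF_y = 0: T_A·sin36° + T_B·sin41° = 75.
Substitute: T_A·(0.587785 + 1.07196·0.656059) = 75 → T_A = 58.0921 ≈ 58.09 lb.
Then T_B = 1.07196 × 58.0921 = 62.27 lb.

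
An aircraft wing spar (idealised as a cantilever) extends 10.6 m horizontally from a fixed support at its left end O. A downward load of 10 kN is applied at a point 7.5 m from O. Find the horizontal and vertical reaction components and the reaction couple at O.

ΣF_x = 0: O_x = 0.
ΣF_y = 0: O_y − 10 = 0 → O_y = 10.00 kN.
ΣM about O: M_O − 10·7.5 = 0 → M_O = 75.00 kN·m.

O_x = 0, O_y = 10.00 kN, M_O = 75.00 kN·m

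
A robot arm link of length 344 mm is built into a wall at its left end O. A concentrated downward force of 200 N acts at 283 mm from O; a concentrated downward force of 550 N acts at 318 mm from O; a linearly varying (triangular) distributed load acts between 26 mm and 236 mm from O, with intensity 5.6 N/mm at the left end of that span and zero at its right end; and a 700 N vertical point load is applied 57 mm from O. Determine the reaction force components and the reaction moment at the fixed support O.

Resultant of the triangular load: ½ × 5.6 × 210 = 588 N, acting at 96 mm from O (one-third of the span from the peak).
ΣF_x = 0: O_x = 0.
ΣF_y = 0: O_y − 200 − 550 − ½·5.6·210 − 700 = 0 → O_y = 2038 N.
ΣM about O: M_O − 200·283 − 550·318 − (½·5.6·210)·96 − 700·57 = 0 → M_O = 327800 N·mm.

O_x = 0, O_y = 2038 N, M_O = 327800 N·mm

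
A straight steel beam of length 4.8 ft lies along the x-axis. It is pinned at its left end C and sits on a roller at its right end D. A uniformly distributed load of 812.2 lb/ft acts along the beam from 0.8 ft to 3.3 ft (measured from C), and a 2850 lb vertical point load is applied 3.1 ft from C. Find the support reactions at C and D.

Resultant of the distributed load: 812.2 × 2.5 = 2030.5 lb at 2.05 ft from C.
Moments about C: D_y·4.8 − (812.2·2.5)·2.05 − 2850·3.1 = 0 → D_y = 12997.525/4.8 = 2707.82 ≈ 2708 lb.
ΣF_y = 0: C_y + 2707.82 − 812.2·2.5 − 2850 = 0 → C_y = 2173 lb.
ΣF_x = 0: no horizontal applied forces, so C_x = 0.

C_x = 0, C_y = 2173 lb, D_y = 2708 lb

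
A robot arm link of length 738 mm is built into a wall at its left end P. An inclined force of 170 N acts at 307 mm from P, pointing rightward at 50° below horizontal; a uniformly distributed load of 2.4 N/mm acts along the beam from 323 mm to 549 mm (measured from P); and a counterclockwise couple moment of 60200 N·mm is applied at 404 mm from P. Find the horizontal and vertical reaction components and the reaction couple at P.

P_x = -109.3 N, P_y = 672.6 N, M_P = 216300 N·mm

Resultant of the distributed load: 2.4 × 226 = 542.4 N at 436 mm from P.
ΣF_x = 0: P_x + 170·cos50° = 0 → P_x = -109.3 N.
ΣF_y = 0: P_y − 170·sin50° − 2.4·226 = 0 → P_y = 672.6 N.
ΣM about P: M_P − 170·sin50°·307 − (2.4·226)·436 + 60200 = 0 → M_P = 216300 N·mm.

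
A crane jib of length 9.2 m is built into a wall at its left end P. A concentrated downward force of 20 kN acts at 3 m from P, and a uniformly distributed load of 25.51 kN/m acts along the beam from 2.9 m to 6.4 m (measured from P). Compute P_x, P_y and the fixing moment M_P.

Resultant of the distributed load: 25.51 × 3.5 = 89.285 kN at 4.65 m from P.
ΣF_x = 0: P_x = 0.
ΣF_y = 0: P_y − 20 − 25.51·3.5 = 0 → P_y = 109.3 kN.
ΣM about P: M_P − 20·3 − (25.51·3.5)·4.65 = 0 → M_P = 475.2 kN·m.

P_x = 0, P_y = 109.3 kN, M_P = 475.2 kN·m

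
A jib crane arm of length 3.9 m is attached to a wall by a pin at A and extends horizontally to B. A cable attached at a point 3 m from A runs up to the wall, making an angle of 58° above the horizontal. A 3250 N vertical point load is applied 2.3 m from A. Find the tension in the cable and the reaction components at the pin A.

T = 2938 N, A_x = 1557 N, A_y = 758.3 N

ΣM about A: T·sin58°·3 − 3250·2.3 = 0 → T = 7475/(3·0.848048) = 2938.12 ≈ 2938 N.
ΣF_x = 0: A_x − T·cos58° = 0 → A_x = 2938.12 × 0.529919 = 1557 N.
ΣF_y = 0: A_y + T·sin58° − 3250 = 0 → A_y = 3250 − 2938.12 × 0.848048 = 758.3 N.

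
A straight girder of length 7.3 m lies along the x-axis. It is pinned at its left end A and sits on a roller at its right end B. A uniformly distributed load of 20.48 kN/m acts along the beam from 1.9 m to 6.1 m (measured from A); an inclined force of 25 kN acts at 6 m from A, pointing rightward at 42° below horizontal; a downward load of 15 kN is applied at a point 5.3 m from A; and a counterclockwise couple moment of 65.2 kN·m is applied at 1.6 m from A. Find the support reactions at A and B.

Resultant of the distributed load: 20.48 × 4.2 = 86.016 kN at 4 m from A.
Taking moments about A: B_y·7.3 − (20.48·4.2)·4 − 25·sin42°·6 − 15·5.3 + 65.2 = 0 → B_y = 458.734/7.3 = 62.8403 ≈ 62.84 kN.
ΣF_y = 0: A_y + 62.8403 − 20.48·4.2 − 25·sin42° − 15 = 0 → A_y = 54.90 kN.
ΣF_x = 0: A_x + 25·cos42° = 0 → A_x = -18.58 kN.

A_x = -18.58 kN, A_y = 54.90 kN, B_y = 62.84 kN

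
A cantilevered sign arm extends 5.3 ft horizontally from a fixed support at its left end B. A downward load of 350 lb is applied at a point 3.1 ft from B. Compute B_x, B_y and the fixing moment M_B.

B_x = 0, B_y = 350.0 lb, M_B = 1085 lb·ft

ΣF_x = 0: B_x = 0.
ΣF_y = 0: B_y − 350 = 0 → B_y = 350.0 lb.
ΣM about B: M_B − 350·3.1 = 0 → M_B = 1085 lb·ft.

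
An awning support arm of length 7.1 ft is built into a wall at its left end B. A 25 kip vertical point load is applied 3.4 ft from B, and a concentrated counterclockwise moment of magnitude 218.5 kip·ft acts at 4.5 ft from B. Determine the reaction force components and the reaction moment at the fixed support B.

B_x = 0, B_y = 25.00 kip, M_B = -133.5 kip·ft

ΣF_x = 0: B_x = 0.
ΣF_y = 0: B_y − 25 = 0 → B_y = 25.00 kip.
ΣM about B: M_B − 25·3.4 + 218.5 = 0 → M_B = -133.5 kip·ft.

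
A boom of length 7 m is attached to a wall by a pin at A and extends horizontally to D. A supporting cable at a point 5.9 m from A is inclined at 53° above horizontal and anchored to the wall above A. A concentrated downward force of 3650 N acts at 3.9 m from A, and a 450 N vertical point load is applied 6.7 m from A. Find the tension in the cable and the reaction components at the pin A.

T = 3661 N, A_x = 2203 N, A_y = 1176 N

ΣM about A: T·sin53°·5.9 − 3650·3.9 − 450·6.7 = 0 → T = 17250/(5.9·0.798636) = 3660.9 ≈ 3661 N.
ΣF_x = 0: A_x − T·cos53° = 0 → A_x = 3660.9 × 0.601815 = 2203 N.
ΣF_y = 0: A_y + T·sin53° − 3650 − 450 = 0 → A_y = 4100 − 3660.9 × 0.798636 = 1176 N.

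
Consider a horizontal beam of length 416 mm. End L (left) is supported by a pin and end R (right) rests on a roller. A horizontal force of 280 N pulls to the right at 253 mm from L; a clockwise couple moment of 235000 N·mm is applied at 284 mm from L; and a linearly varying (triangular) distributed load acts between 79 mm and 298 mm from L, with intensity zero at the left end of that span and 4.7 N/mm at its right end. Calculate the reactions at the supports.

Resultant of the triangular load: ½ × 4.7 × 219 = 514.65 N, acting at 225 mm from L (one-third of the span from the peak).
Taking moments about L: R_y·416 − 235000 − (½·4.7·219)·225 = 0 → R_y = 350796.25/416 = 843.26 ≈ 843.3 N.
ΣF_y = 0: L_y + 843.26 − ½·4.7·219 = 0 → L_y = -328.6 N.
ΣF_x = 0: L_x + 280 = 0 → L_x = -280.0 N.

L_x = -280.0 N, L_y = -328.6 N, R_y = 843.3 N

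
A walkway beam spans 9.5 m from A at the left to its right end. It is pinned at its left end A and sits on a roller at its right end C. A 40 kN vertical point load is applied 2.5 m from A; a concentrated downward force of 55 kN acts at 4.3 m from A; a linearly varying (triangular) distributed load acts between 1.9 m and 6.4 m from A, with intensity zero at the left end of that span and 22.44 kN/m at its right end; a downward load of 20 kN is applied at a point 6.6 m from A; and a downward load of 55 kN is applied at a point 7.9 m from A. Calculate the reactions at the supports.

Resultant of the triangular load: ½ × 22.44 × 4.5 = 50.49 kN, acting at 4.9 m from A (one-third of the span from the peak).
ΣM about A: C_y·9.5 − 40·2.5 − 55·4.3 − (½·22.44·4.5)·4.9 − 20·6.6 − 55·7.9 = 0 → C_y = 1150.401/9.5 = 121.095 ≈ 121.1 kN.
ΣF_y = 0: A_y + 121.095 − 40 − 55 − ½·22.44·4.5 − 20 − 55 = 0 → A_y = 99.40 kN.
ΣF_x = 0: no horizontal applied forces, so A_x = 0.

A_x = 0, A_y = 99.40 kN, C_y = 121.1 kN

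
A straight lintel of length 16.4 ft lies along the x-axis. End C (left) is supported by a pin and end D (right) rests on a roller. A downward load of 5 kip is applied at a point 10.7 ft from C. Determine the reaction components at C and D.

ΣM about C: D_y·16.4 − 5·10.7 = 0 → D_y = 53.5/16.4 = 3.2622 ≈ 3.262 kip.
ΣF_y = 0: C_y + 3.2622 − 5 = 0 → C_y = 1.738 kip.
ΣF_x = 0: no horizontal applied forces, so C_x = 0.

C_x = 0, C_y = 1.738 kip, D_y = 3.262 kip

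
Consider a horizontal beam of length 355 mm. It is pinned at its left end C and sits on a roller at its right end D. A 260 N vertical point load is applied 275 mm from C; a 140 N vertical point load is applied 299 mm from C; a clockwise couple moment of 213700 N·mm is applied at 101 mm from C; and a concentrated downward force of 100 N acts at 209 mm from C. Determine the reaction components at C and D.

Taking moments about C: D_y·355 − 260·275 − 140·299 − 213700 − 100·209 = 0 → D_y = 347960/355 = 980.169 ≈ 980.2 N.
ΣF_y = 0: C_y + 980.169 − 260 − 140 − 100 = 0 → C_y = -480.2 N.
ΣF_x = 0: no horizontal applied forces, so C_x = 0.

C_x = 0, C_y = -480.2 N, D_y = 980.2 N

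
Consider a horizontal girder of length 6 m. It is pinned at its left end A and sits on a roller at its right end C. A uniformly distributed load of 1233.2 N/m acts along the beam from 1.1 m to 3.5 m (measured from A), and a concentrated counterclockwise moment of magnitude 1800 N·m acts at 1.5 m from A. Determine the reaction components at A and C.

A_x = 0, A_y = 2125 N, C_y = 834.5 N

Resultant of the distributed load: 1233.2 × 2.4 = 2959.68 N at 2.3 m from A.
Moments about A: C_y·6 − (1233.2·2.4)·2.3 + 1800 = 0 → C_y = 5007.264/6 = 834.544 ≈ 834.5 N.
ΣF_y = 0: A_y + 834.544 − 1233.2·2.4 = 0 → A_y = 2125 N.
ΣF_x = 0: no horizontal applied forces, so A_x = 0.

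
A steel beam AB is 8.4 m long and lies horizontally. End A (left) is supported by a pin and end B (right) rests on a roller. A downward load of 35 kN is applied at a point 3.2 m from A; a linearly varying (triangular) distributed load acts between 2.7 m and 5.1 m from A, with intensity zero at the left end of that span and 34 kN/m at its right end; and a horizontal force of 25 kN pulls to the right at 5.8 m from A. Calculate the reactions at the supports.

A_x = -25.00 kN, A_y = 41.58 kN, B_y = 34.22 kN

Resultant of the triangular load: ½ × 34 × 2.4 = 40.8 kN, acting at 4.3 m from A (one-third of the span from the peak).
Moments about A: B_y·8.4 − 35·3.2 − (½·34·2.4)·4.3 = 0 → B_y = 287.44/8.4 = 34.219 ≈ 34.22 kN.
ΣF_y = 0: A_y + 34.219 − 35 − ½·34·2.4 = 0 → A_y = 41.58 kN.
ΣF_x = 0: A_x + 25 = 0 → A_x = -25.00 kN.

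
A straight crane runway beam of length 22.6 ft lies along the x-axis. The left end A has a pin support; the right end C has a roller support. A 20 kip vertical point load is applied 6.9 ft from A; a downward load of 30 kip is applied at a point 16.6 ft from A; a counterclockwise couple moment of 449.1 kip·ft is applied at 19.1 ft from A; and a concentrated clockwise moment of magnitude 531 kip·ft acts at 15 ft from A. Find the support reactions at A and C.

A_x = 0, A_y = 18.23 kip, C_y = 31.77 kip

Moments about A: C_y·22.6 − 20·6.9 − 30·16.6 + 449.1 − 531 = 0 → C_y = 717.9/22.6 = 31.7655 ≈ 31.77 kip.
ΣF_y = 0: A_y + 31.7655 − 20 − 30 = 0 → A_y = 18.23 kip.
ΣF_x = 0: no horizontal applied forces, so A_x = 0.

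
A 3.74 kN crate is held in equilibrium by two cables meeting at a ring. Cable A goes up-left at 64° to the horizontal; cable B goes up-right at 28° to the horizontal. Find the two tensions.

T_A = 3.304 kN, T_B = 1.641 kN

ΣF_x = 0: −T_A·cos64° + T_B·cos28° = 0 → T_B = 0.496486·T_A.
ΣF_y = 0: T_A·sin64° + T_B·sin28° = 3.74.
Substitute: T_A·(0.898794 + 0.496486·0.469472) = 3.74 → T_A = 3.30424 ≈ 3.304 kN.
Then T_B = 0.496486 × 3.30424 = 1.641 kN.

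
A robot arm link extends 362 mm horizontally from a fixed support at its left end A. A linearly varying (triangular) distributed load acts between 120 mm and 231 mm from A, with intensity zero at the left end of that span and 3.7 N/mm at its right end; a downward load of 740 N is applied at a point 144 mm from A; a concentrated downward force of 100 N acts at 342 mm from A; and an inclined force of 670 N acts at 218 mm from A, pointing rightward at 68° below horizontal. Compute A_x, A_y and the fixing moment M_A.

A_x = -251.0 N, A_y = 1667 N, M_A = 316000 N·mm

Resultant of the triangular load: ½ × 3.7 × 111 = 205.35 N, acting at 194 mm from A (one-third of the span from the peak).
ΣF_x = 0: A_x + 670·cos68° = 0 → A_x = -251.0 N.
ΣF_y = 0: A_y − ½·3.7·111 − 740 − 100 − 670·sin68° = 0 → A_y = 1667 N.
ΣM about A: M_A − (½·3.7·111)·194 − 740·144 − 100·342 − 670·sin68°·218 = 0 → M_A = 316000 N·mm.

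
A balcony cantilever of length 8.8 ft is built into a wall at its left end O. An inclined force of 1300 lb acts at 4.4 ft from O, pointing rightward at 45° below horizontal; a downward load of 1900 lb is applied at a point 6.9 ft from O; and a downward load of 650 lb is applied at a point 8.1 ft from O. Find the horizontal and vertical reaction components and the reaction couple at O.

ΣF_x = 0: O_x + 1300·cos45° = 0 → O_x = -919.2 lb.
ΣF_y = 0: O_y − 1300·sin45° − 1900 − 650 = 0 → O_y = 3469 lb.
ΣM about O: M_O − 1300·sin45°·4.4 − 1900·6.9 − 650·8.1 = 0 → M_O = 22420 lb·ft.

O_x = -919.2 lb, O_y = 3469 lb, M_O = 22420 lb·ft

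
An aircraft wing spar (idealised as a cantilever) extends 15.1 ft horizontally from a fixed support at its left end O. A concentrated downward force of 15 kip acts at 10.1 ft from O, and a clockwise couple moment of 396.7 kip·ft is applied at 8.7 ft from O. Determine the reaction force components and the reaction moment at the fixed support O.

ΣF_x = 0: O_x = 0.
ΣF_y = 0: O_y − 15 = 0 → O_y = 15.00 kip.
ΣM about O: M_O − 15·10.1 − 396.7 = 0 → M_O = 548.2 kip·ft.

O_x = 0, O_y = 15.00 kip, M_O = 548.2 kip·ft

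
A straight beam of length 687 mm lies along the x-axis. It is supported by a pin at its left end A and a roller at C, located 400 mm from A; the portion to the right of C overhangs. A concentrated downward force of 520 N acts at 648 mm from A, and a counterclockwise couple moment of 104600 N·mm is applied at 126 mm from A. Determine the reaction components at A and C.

A_x = 0, A_y = -60.90 N, C_y = 580.9 N

Taking moments about A: C_y·400 − 520·648 + 104600 = 0 → C_y = 232360/400 = 580.9 N.
ΣF_y = 0: A_y + 580.9 − 520 = 0 → A_y = -60.90 N.
ΣF_x = 0: no horizontal applied forces, so A_x = 0.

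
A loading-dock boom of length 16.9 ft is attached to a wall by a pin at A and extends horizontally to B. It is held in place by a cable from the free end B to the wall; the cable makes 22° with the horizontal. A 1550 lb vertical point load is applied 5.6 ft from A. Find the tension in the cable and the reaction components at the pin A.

ΣM about A: T·sin22°·16.9 − 1550·5.6 = 0 → T = 8680/(16.9·0.374607) = 1371.06 ≈ 1371 lb.
ΣF_x = 0: A_x − T·cos22° = 0 → A_x = 1371.06 × 0.927184 = 1271 lb.
ΣF_y = 0: A_y + T·sin22° − 1550 = 0 → A_y = 1550 − 1371.06 × 0.374607 = 1036 lb.

T = 1371 lb, A_x = 1271 lb, A_y = 1036 lb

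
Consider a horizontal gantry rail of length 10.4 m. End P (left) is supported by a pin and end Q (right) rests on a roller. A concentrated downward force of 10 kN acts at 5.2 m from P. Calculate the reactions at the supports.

P_x = 0, P_y = 5.000 kN, Q_y = 5.000 kN

ΣM about P: Q_y·10.4 − 10·5.2 = 0 → Q_y = 52/10.4 = 5.000 kN.
ΣF_y = 0: P_y + 5 − 10 = 0 → P_y = 5.000 kN.
ΣF_x = 0: no horizontal applied forces, so P_x = 0.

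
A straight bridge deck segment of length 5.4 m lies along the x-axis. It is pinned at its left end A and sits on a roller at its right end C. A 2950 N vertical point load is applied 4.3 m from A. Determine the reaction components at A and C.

A_x = 0, A_y = 600.9 N, C_y = 2349 N

ΣM about A: C_y·5.4 − 2950·4.3 = 0 → C_y = 12685/5.4 = 2349.07 ≈ 2349 N.
ΣF_y = 0: A_y + 2349.07 − 2950 = 0 → A_y = 600.9 N.
ΣF_x = 0: no horizontal applied forces, so A_x = 0.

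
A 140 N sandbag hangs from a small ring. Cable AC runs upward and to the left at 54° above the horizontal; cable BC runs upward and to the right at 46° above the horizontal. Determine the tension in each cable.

ΣF_x = 0: −T_AC·cos54° + T_BC·cos46° = 0 → T_BC = 0.84615·T_AC.
ΣF_y = 0: T_AC·sin54° + T_BC·sin46° = 140.
Substitute: T_AC·(0.809017 + 0.84615·0.71934) = 140 → T_AC = 98.7524 ≈ 98.75 N.
Then T_BC = 0.84615 × 98.7524 = 83.56 N.

T_AC = 98.75 N, T_BC = 83.56 N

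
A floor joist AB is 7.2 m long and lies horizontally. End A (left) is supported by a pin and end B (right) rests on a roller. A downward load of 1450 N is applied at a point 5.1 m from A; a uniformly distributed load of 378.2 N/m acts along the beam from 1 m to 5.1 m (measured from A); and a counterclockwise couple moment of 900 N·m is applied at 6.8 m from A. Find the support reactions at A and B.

A_x = 0, A_y = 1442 N, B_y = 1559 N

Resultant of the distributed load: 378.2 × 4.1 = 1550.62 N at 3.05 m from A.
Taking moments about A: B_y·7.2 − 1450·5.1 − (378.2·4.1)·3.05 + 900 = 0 → B_y = 11224.391/7.2 = 1558.94 ≈ 1559 N.
ΣF_y = 0: A_y + 1558.94 − 1450 − 378.2·4.1 = 0 → A_y = 1442 N.
ΣF_x = 0: no horizontal applied forces, so A_x = 0.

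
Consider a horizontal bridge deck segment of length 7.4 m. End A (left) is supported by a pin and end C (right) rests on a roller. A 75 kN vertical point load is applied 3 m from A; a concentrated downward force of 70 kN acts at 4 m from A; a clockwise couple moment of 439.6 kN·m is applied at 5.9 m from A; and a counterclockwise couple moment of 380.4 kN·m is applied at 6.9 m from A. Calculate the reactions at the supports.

ΣM about A: C_y·7.4 − 75·3 − 70·4 − 439.6 + 380.4 = 0 → C_y = 564.2/7.4 = 76.2432 ≈ 76.24 kN.
ΣF_y = 0: A_y + 76.2432 − 75 − 70 = 0 → A_y = 68.76 kN.
ΣF_x = 0: no horizontal applied forces, so A_x = 0.

A_x = 0, A_y = 68.76 kN, C_y = 76.24 kN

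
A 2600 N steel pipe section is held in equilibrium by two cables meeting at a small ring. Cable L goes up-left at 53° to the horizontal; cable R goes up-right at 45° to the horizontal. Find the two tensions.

T_L = 1857 N, T_R = 1580 N

ΣF_x = 0: −T_L·cos53° + T_R·cos45° = 0 → T_R = 0.851095·T_L.
ΣF_y = 0: T_L·sin53° + T_R·sin45° = 2600.
Substitute: T_L·(0.798636 + 0.851095·0.707107) = 2600 → T_L = 1856.54 ≈ 1857 N.
Then T_R = 0.851095 × 1856.54 = 1580 N.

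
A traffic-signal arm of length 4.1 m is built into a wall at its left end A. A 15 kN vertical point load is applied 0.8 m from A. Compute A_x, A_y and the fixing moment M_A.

A_x = 0, A_y = 15.00 kN, M_A = 12.00 kN·m

ΣF_x = 0: A_x = 0.
ΣF_y = 0: A_y − 15 = 0 → A_y = 15.00 kN.
ΣM about A: M_A − 15·0.8 = 0 → M_A = 12.00 kN·m.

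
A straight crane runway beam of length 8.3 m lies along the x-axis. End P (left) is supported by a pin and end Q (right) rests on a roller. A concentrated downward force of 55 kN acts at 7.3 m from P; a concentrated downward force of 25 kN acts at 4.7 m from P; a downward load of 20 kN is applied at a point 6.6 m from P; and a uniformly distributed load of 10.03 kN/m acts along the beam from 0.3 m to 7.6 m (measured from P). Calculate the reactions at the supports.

P_x = 0, P_y = 59.94 kN, Q_y = 113.3 kN

Resultant of the distributed load: 10.03 × 7.3 = 73.219 kN at 3.95 m from P.
ΣM about P: Q_y·8.3 − 55·7.3 − 25·4.7 − 20·6.6 − (10.03·7.3)·3.95 = 0 → Q_y = 940.21505/8.3 = 113.279 ≈ 113.3 kN.
ΣF_y = 0: P_y + 113.279 − 55 − 25 − 20 − 10.03·7.3 = 0 → P_y = 59.94 kN.
ΣF_x = 0: no horizontal applied forces, so P_x = 0.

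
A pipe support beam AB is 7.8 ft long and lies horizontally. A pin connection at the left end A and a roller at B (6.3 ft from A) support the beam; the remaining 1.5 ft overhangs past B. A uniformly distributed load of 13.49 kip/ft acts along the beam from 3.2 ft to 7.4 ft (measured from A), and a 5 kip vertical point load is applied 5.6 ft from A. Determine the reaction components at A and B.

Resultant of the distributed load: 13.49 × 4.2 = 56.658 kip at 5.3 ft from A.
Taking moments about A: B_y·6.3 − (13.49·4.2)·5.3 − 5·5.6 = 0 → B_y = 328.2874/6.3 = 52.1091 ≈ 52.11 kip.
ΣF_y = 0: A_y + 52.1091 − 13.49·4.2 − 5 = 0 → A_y = 9.549 kip.
ΣF_x = 0: no horizontal applied forces, so A_x = 0.

A_x = 0, A_y = 9.549 kip, B_y = 52.11 kip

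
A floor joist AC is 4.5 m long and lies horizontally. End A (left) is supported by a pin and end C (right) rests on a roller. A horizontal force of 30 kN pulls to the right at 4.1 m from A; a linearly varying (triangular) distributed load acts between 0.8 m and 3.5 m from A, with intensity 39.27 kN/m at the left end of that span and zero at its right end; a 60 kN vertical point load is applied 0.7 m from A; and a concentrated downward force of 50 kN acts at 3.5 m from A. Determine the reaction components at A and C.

A_x = -30.00 kN, A_y = 94.76 kN, C_y = 68.25 kN

Resultant of the triangular load: ½ × 39.27 × 2.7 = 53.0145 kN, acting at 1.7 m from A (one-third of the span from the peak).
ΣM about A: C_y·4.5 − (½·39.27·2.7)·1.7 − 60·0.7 − 50·3.5 = 0 → C_y = 307.12465/4.5 = 68.2499 ≈ 68.25 kN.
ΣF_y = 0: A_y + 68.2499 − ½·39.27·2.7 − 60 − 50 = 0 → A_y = 94.76 kN.
ΣF_x = 0: A_x + 30 = 0 → A_x = -30.00 kN.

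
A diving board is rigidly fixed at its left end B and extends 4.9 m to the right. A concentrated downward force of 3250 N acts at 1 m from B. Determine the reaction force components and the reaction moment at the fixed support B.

ΣF_x = 0: B_x = 0.
ΣF_y = 0: B_y − 3250 = 0 → B_y = 3250 N.
ΣM about B: M_B − 3250·1 = 0 → M_B = 3250 N·m.

B_x = 0, B_y = 3250 N, M_B = 3250 N·m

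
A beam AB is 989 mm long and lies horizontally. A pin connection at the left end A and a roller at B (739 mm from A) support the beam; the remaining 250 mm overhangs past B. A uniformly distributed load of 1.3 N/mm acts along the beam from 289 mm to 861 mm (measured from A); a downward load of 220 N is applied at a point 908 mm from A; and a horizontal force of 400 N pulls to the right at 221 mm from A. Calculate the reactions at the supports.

A_x = -400.0 N, A_y = 114.7 N, B_y = 848.9 N

Resultant of the distributed load: 1.3 × 572 = 743.6 N at 575 mm from A.
Taking moments about A: B_y·739 − (1.3·572)·575 − 220·908 = 0 → B_y = 627330/739 = 848.89 ≈ 848.9 N.
ΣF_y = 0: A_y + 848.89 − 1.3·572 − 220 = 0 → A_y = 114.7 N.
ΣF_x = 0: A_x + 400 = 0 → A_x = -400.0 N.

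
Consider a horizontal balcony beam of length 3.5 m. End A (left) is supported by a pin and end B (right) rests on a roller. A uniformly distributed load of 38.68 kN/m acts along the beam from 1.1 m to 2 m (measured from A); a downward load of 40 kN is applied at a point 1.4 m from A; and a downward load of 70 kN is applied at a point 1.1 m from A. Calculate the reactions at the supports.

A_x = 0, A_y = 91.40 kN, B_y = 53.42 kN

Resultant of the distributed load: 38.68 × 0.9 = 34.812 kN at 1.55 m from A.
ΣM about A: B_y·3.5 − (38.68·0.9)·1.55 − 40·1.4 − 70·1.1 = 0 → B_y = 186.9586/3.5 = 53.4167 ≈ 53.42 kN.
ΣF_y = 0: A_y + 53.4167 − 38.68·0.9 − 40 − 70 = 0 → A_y = 91.40 kN.
ΣF_x = 0: no horizontal applied forces, so A_x = 0.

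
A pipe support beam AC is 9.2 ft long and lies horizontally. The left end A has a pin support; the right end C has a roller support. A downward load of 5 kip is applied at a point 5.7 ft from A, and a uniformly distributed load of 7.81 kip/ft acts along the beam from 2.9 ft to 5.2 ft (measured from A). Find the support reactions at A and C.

Resultant of the distributed load: 7.81 × 2.3 = 17.963 kip at 4.05 ft from A.
Taking moments about A: C_y·9.2 − 5·5.7 − (7.81·2.3)·4.05 = 0 → C_y = 101.25015/9.2 = 11.0055 ≈ 11.01 kip.
ΣF_y = 0: A_y + 11.0055 − 5 − 7.81·2.3 = 0 → A_y = 11.96 kip.
ΣF_x = 0: no horizontal applied forces, so A_x = 0.

A_x = 0, A_y = 11.96 kip, C_y = 11.01 kip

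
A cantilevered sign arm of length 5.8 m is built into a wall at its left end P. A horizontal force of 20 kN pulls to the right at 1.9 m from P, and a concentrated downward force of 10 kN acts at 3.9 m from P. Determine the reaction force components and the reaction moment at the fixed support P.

ΣF_x = 0: P_x + 20 = 0 → P_x = -20.00 kN.
ΣF_y = 0: P_y − 10 = 0 → P_y = 10.00 kN.
ΣM about P: M_P − 10·3.9 = 0 → M_P = 39.00 kN·m.

P_x = -20.00 kN, P_y = 10.00 kN, M_P = 39.00 kN·m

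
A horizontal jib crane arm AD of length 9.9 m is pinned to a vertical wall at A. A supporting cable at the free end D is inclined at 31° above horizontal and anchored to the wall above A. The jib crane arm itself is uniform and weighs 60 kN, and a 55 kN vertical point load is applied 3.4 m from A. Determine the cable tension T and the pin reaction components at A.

T = 94.92 kN, A_x = 81.36 kN, A_y = 66.11 kN

ΣM about A: T·sin31°·9.9 − 60·4.95 − 55·3.4 = 0 → T = 484/(9.9·0.515038) = 94.9229 ≈ 94.92 kN.
ΣF_x = 0: A_x − T·cos31° = 0 → A_x = 94.9229 × 0.857167 = 81.36 kN.
ΣF_y = 0: A_y + T·sin31° − 60 − 55 = 0 → A_y = 115 − 94.9229 × 0.515038 = 66.11 kN.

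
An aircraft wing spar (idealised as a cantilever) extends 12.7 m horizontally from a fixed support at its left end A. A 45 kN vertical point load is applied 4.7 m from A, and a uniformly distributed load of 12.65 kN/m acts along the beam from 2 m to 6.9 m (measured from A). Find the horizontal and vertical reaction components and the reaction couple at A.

A_x = 0, A_y = 107.0 kN, M_A = 487.3 kN·m

Resultant of the distributed load: 12.65 × 4.9 = 61.985 kN at 4.45 m from A.
ΣF_x = 0: A_x = 0.
ΣF_y = 0: A_y − 45 − 12.65·4.9 = 0 → A_y = 107.0 kN.
ΣM about A: M_A − 45·4.7 − (12.65·4.9)·4.45 = 0 → M_A = 487.3 kN·m.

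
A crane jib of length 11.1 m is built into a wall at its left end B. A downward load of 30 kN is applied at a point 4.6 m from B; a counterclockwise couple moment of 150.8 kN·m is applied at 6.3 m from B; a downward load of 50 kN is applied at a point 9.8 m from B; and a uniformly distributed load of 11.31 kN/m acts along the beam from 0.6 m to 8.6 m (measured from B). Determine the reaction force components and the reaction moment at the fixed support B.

Resultant of the distributed load: 11.31 × 8 = 90.48 kN at 4.6 m from B.
ΣF_x = 0: B_x = 0.
ΣF_y = 0: B_y − 30 − 50 − 11.31·8 = 0 → B_y = 170.5 kN.
ΣM about B: M_B − 30·4.6 + 150.8 − 50·9.8 − (11.31·8)·4.6 = 0 → M_B = 893.4 kN·m.

B_x = 0, B_y = 170.5 kN, M_B = 893.4 kN·m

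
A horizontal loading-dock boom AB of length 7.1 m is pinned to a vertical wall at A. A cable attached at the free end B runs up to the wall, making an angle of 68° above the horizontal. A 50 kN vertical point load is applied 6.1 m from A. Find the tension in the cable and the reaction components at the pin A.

T = 46.33 kN, A_x = 17.36 kN, A_y = 7.042 kN

ΣM about A: T·sin68°·7.1 − 50·6.1 = 0 → T = 305/(7.1·0.927184) = 46.3314 ≈ 46.33 kN.
ΣF_x = 0: A_x − T·cos68° = 0 → A_x = 46.3314 × 0.374607 = 17.36 kN.
ΣF_y = 0: A_y + T·sin68° − 50 = 0 → A_y = 50 − 46.3314 × 0.927184 = 7.042 kN.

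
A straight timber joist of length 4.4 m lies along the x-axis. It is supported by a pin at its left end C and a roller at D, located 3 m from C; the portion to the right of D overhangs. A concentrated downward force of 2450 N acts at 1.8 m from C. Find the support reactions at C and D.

Taking moments about C: D_y·3 − 2450·1.8 = 0 → D_y = 4410/3 = 1470 N.
ΣF_y = 0: C_y + 1470 − 2450 = 0 → C_y = 980.0 N.
ΣF_x = 0: no horizontal applied forces, so C_x = 0.

C_x = 0, C_y = 980.0 N, D_y = 1470 N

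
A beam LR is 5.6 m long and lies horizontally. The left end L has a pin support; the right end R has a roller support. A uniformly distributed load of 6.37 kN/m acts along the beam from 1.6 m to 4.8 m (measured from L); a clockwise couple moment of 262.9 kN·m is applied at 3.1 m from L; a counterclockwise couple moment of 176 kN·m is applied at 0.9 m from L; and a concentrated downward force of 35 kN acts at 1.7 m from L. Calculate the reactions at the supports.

L_x = 0, L_y = 17.59 kN, R_y = 37.79 kN

Resultant of the distributed load: 6.37 × 3.2 = 20.384 kN at 3.2 m from L.
Moments about L: R_y·5.6 − (6.37·3.2)·3.2 − 262.9 + 176 − 35·1.7 = 0 → R_y = 211.6288/5.6 = 37.7909 ≈ 37.79 kN.
ΣF_y = 0: L_y + 37.7909 − 6.37·3.2 − 35 = 0 → L_y = 17.59 kN.
ΣF_x = 0: no horizontal applied forces, so L_x = 0.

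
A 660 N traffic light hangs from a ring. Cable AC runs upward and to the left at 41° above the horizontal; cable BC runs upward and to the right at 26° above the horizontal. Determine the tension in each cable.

ΣF_x = 0: −T_AC·cos41° + T_BC·cos26° = 0 → T_BC = 0.839691·T_AC.
ΣF_y = 0: T_AC·sin41° + T_BC·sin26° = 660.
Substitute: T_AC·(0.656059 + 0.839691·0.438371) = 660 → T_AC = 644.434 ≈ 644.4 N.
Then T_BC = 0.839691 × 644.434 = 541.1 N.

T_AC = 644.4 N, T_BC = 541.1 N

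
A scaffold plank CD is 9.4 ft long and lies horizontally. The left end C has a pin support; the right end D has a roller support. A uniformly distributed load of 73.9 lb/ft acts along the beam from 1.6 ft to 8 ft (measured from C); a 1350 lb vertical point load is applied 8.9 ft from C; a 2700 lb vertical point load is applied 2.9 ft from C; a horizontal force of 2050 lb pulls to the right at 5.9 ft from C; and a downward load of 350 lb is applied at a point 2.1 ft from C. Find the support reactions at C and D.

Resultant of the distributed load: 73.9 × 6.4 = 472.96 lb at 4.8 ft from C.
Moments about C: D_y·9.4 − (73.9·6.4)·4.8 − 1350·8.9 − 2700·2.9 − 350·2.1 = 0 → D_y = 22850.208/9.4 = 2430.87 ≈ 2431 lb.
ΣF_y = 0: C_y + 2430.87 − 73.9·6.4 − 1350 − 2700 − 350 = 0 → C_y = 2442 lb.
ΣF_x = 0: C_x + 2050 = 0 → C_x = -2050 lb.

C_x = -2050 lb, C_y = 2442 lb, D_y = 2431 lb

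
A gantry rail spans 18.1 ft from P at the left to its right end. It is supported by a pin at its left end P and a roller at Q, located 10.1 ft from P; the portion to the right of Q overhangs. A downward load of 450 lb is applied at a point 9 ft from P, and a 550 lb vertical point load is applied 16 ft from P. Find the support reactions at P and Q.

Taking moments about P: Q_y·10.1 − 450·9 − 550·16 = 0 → Q_y = 12850/10.1 = 1272.28 ≈ 1272 lb.
ΣF_y = 0: P_y + 1272.28 − 450 − 550 = 0 → P_y = -272.3 lb.
ΣF_x = 0: no horizontal applied forces, so P_x = 0.

P_x = 0, P_y = -272.3 lb, Q_y = 1272 lb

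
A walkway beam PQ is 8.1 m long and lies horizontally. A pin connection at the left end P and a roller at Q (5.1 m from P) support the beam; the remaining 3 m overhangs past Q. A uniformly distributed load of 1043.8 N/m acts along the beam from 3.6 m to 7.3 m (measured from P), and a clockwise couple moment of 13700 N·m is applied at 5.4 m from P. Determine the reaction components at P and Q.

P_x = 0, P_y = -2951 N, Q_y = 6813 N

Resultant of the distributed load: 1043.8 × 3.7 = 3862.06 N at 5.45 m from P.
ΣM about P: Q_y·5.1 − (1043.8·3.7)·5.45 − 13700 = 0 → Q_y = 34748.227/5.1 = 6813.38 ≈ 6813 N.
ΣF_y = 0: P_y + 6813.38 − 1043.8·3.7 = 0 → P_y = -2951 N.
ΣF_x = 0: no horizontal applied forces, so P_x = 0.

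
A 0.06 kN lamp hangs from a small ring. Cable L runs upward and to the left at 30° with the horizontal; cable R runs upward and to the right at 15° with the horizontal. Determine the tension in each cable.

ΣF_x = 0: −T_L·cos30° + T_R·cos15° = 0 → T_R = 0.896575·T_L.
ΣF_y = 0: T_L·sin30° + T_R·sin15° = 0.06.
Substitute: T_L·(0.5 + 0.896575·0.258819) = 0.06 → T_L = 0.0819615 ≈ 0.08196 kN.
Then T_R = 0.896575 × 0.0819615 = 0.07348 kN.

T_L = 0.08196 kN, T_R = 0.07348 kN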